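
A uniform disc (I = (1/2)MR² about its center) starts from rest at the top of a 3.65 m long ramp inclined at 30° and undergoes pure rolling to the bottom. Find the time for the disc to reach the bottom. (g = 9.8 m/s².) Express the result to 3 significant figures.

t ≈ 1.49 s

With I = (1/2)MR², the ratio k = I/(MR²) is 0.5.
Translational: Mg sinθ − f = Ma. Rotational about the CM: fR = Iα = kMRa, so f = kMa.
Hence a = g sinθ/(1+k) = 9.8×sin30°/1.5 = 3.267 m/s².
Starting from rest, L = ½at², so t = √(2L/a) = √(2×3.65/3.267) ≈ 1.49 s.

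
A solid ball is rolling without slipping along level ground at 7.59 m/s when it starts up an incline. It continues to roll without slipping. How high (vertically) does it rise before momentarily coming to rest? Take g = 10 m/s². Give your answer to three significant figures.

With I = (2/5)MR², the ratio k = I/(MR²) is 0.4.
The rolling condition ω = v/R makes the rotational term ½I(v/R)² = ½kMv², so KE_total = ½(1+k)Mv² = (7/10)Mv².
All of this converts to potential energy at the highest point: (7/10)Mv₀² = Mgh.
Thus h = (1+k)v₀²/(2g) = 1.4 × 7.59² / (2 × 10) ≈ 4.03 m.

h ≈ 4.03 m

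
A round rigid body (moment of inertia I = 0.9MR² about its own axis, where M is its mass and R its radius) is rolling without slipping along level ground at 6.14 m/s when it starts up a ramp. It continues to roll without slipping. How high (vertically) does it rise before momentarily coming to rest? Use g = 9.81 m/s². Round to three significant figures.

h ≈ 3.65 m

For this body I = 0.9MR², i.e. k = I/(MR²) = 0.9.
Since it rolls without slipping, ω = v/R and KE = ½Mv² + ½Iω² = ½(1+k)Mv² = (19/20)Mv².
At the top the kinetic energy is zero, so (19/20)Mv₀² = Mgh.
Thus h = (1+k)v₀²/(2g) = 1.9 × 6.14² / (2 × 9.81) ≈ 3.65 m.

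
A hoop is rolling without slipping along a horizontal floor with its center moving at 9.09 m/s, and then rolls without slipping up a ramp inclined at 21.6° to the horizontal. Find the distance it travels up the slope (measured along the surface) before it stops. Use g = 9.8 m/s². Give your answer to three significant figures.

d ≈ 22.9 m

The moment of inertia is MR², giving k ≡ I/(MR²) = 1.
Rolling without slipping gives ω = v/R, so the total kinetic energy is ½Mv² + ½Iω² = ½(1+k)Mv² = Mv².
Setting this equal to Mgh gives the vertical rise h = (1+k)v₀²/(2g) = 2×9.09²/(2×9.8) = 8.431 m.
Along the incline, d = h/sinθ = 8.431/sin21.6° ≈ 22.9 m.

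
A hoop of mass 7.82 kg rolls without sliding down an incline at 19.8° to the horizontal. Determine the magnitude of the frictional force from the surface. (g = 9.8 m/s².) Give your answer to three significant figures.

The moment of inertia is MR², giving k ≡ I/(MR²) = 1.
Newton's second law down the slope: Mg sinθ − f = Ma. The torque equation fR = Iα (with α = a/R) gives f = kMa.
Combining, a = g sinθ/(1+k) and f = kMa = kMg sinθ/(1+k).
f = 1 × 7.82 × 9.8 × sin19.8° / 2 ≈ 13.0 N.

f ≈ 13.0 N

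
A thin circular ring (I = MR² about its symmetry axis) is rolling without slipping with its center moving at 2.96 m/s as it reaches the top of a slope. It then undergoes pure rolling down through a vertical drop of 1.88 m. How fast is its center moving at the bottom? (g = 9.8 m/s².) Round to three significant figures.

With I = MR², the ratio k = I/(MR²) is 1.
Rolling without slipping gives ω = v/R, so the total kinetic energy is ½Mv² + ½Iω² = ½(1+k)Mv² = Mv².
Energy conservation: Mv₀² + Mgh = Mv², so v² = v₀² + 2gh/(1+k).
v = √(2.96² + 2×9.8×1.88/2) = √27.19 ≈ 5.21 m/s.

v ≈ 5.21 m/s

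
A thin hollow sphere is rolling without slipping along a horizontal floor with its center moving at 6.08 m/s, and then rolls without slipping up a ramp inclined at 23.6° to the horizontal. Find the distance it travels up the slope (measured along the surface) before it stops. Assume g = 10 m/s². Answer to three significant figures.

With I = (2/3)MR², the ratio k = I/(MR²) is 2/3.
Rolling without slipping gives ω = v/R, so the total kinetic energy is ½Mv² + ½Iω² = ½(1+k)Mv² = (5/6)Mv².
Setting this equal to Mgh gives the vertical rise h = (1+k)v₀²/(2g) = 1.667×6.08²/(2×10) = 3.081 m.
The distance along the slope is d = h/sinθ = 3.081/sin23.6° ≈ 7.69 m.

d ≈ 7.69 m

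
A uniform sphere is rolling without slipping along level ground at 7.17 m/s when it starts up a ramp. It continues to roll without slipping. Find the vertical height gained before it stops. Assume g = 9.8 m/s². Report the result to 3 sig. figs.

h ≈ 3.67 m

Here I = (2/5)MR², so the shape factor k = I/(MR²) = 0.4.
Rolling without slipping gives ω = v/R, so the total kinetic energy is ½Mv² + ½Iω² = ½(1+k)Mv² = (7/10)Mv².
At the top the kinetic energy is zero, so (7/10)Mv₀² = Mgh.
Thus h = (1+k)v₀²/(2g) = 1.4 × 7.17² / (2 × 9.8) ≈ 3.67 m.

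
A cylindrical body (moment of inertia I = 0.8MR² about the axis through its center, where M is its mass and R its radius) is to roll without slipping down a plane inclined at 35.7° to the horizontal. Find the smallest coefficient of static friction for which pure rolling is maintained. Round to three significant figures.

For this body I = 0.8MR², i.e. k = I/(MR²) = 0.8.
Along the incline Mg sinθ − f = Ma, and torque about the center fR = Iα = kMR²(a/R) gives f = kMa.
These give a = g sinθ/(1+k) and the required friction f = kMg sinθ/(1+k).
With N = Mg cosθ, the no-slip condition f ≤ μN gives μ_min = f/N = k tanθ/(1+k).
μ_min = 0.8 × tan35.7° / 1.8 ≈ 0.319.

μ_min ≈ 0.319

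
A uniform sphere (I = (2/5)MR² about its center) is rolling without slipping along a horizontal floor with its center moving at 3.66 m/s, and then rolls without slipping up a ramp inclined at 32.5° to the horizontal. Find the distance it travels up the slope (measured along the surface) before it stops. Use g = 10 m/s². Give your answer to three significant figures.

d ≈ 1.75 m

With I = (2/5)MR², the ratio k = I/(MR²) is 0.4.
Pure rolling means v = ωR; then KE = ½Mv² + ½I(v/R)² = ½(1+k)Mv² = (7/10)Mv².
Setting this equal to Mgh gives the vertical rise h = (1+k)v₀²/(2g) = 1.4×3.66²/(2×10) = 0.9377 m.
The distance along the slope is d = h/sinθ = 0.9377/sin32.5° ≈ 1.75 m.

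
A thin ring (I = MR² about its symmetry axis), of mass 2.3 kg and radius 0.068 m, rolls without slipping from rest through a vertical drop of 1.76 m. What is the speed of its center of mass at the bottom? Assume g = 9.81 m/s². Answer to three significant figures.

v ≈ 4.16 m/s

For this body I = MR², i.e. k = I/(MR²) = 1.
Pure rolling means v = ωR; then KE = ½Mv² + ½I(v/R)² = ½(1+k)Mv² = Mv².
Setting Mgh = Mv² gives v = √(2gh/(1+k)) = √(2·9.81·1.76/2) ≈ 4.16 m/s.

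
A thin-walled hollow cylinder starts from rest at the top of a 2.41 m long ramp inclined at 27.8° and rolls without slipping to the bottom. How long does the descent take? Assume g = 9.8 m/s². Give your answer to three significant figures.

t ≈ 1.45 s

The moment of inertia is MR², giving k ≡ I/(MR²) = 1.
Along the incline Mg sinθ − f = Ma, and torque about the center fR = Iα = kMR²(a/R) gives f = kMa.
Hence a = g sinθ/(1+k) = 9.8×sin27.8°/2 = 2.285 m/s².
With constant a from rest, t = √(2L/a) = √(2·2.41/2.285) ≈ 1.45 s.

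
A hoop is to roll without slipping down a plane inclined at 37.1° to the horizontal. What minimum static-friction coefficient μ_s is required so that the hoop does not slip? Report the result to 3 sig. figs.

Here I = MR², so the shape factor k = I/(MR²) = 1.
Translational: Mg sinθ − f = Ma. Rotational about the CM: fR = Iα = kMRa, so f = kMa.
These give a = g sinθ/(1+k) and the required friction f = kMg sinθ/(1+k).
The normal force is N = Mg cosθ, so μ_min = f/N = k tanθ/(1+k).
μ_min = 1 × tan37.1° / 2 ≈ 0.378.

μ_min ≈ 0.378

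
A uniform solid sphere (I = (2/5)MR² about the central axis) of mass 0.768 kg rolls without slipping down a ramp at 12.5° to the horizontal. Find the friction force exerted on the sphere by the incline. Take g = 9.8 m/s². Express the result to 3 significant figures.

f ≈ 0.465 N

For this body I = (2/5)MR², i.e. k = I/(MR²) = 0.4.
Translational: Mg sinθ − f = Ma. Rotational about the CM: fR = Iα = kMRa, so f = kMa.
Combining, a = g sinθ/(1+k) and f = kMa = kMg sinθ/(1+k).
f = 0.4 × 0.768 × 9.8 × sin12.5° / 1.4 ≈ 0.465 N.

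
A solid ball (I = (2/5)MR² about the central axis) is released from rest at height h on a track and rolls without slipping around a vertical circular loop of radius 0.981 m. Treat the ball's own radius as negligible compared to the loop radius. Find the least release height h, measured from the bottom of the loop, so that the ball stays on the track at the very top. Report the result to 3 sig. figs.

h_min ≈ 2.65 m

With I = (2/5)MR², the ratio k = I/(MR²) is 0.4.
At the top of the loop, the minimum-contact condition is Mg = Mv_top²/r, so v_top² = gr.
With ω = v/R, the kinetic energy at speed v is ½(1+k)Mv² = (7/10)Mv².
Energy conservation from release (height h) to the top (height 2r): Mgh = Mg(2r) + (7/10)M·gr.
Thus h_min = 2r + (1+k)r/2 = r(2 + 1.4/2) = 0.981 × 2.7 ≈ 2.65 m.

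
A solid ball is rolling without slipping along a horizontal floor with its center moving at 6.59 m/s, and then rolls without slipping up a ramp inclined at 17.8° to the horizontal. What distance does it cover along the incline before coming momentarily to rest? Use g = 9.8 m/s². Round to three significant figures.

For this body I = (2/5)MR², i.e. k = I/(MR²) = 0.4.
The rolling condition ω = v/R makes the rotational term ½I(v/R)² = ½kMv², so KE_total = ½(1+k)Mv² = (7/10)Mv².
Setting this equal to Mgh gives the vertical rise h = (1+k)v₀²/(2g) = 1.4×6.59²/(2×9.8) = 3.102 m.
Along the incline, d = h/sinθ = 3.102/sin17.8° ≈ 10.1 m.

d ≈ 10.1 m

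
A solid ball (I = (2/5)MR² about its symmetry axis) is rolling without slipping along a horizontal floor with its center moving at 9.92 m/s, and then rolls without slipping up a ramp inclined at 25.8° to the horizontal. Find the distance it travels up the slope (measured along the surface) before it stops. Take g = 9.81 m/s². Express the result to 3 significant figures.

d ≈ 16.1 m

The moment of inertia is (2/5)MR², giving k ≡ I/(MR²) = 0.4.
The rolling condition ω = v/R makes the rotational term ½I(v/R)² = ½kMv², so KE_total = ½(1+k)Mv² = (7/10)Mv².
Setting this equal to Mgh gives the vertical rise h = (1+k)v₀²/(2g) = 1.4×9.92²/(2×9.81) = 7.022 m.
Along the incline, d = h/sinθ = 7.022/sin25.8° ≈ 16.1 m.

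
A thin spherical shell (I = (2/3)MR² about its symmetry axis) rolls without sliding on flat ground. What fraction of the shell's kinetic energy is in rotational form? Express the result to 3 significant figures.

The moment of inertia is (2/3)MR², giving k ≡ I/(MR²) = 2/3.
With ω = v/R, KE_trans = ½Mv² and KE_rot = ½Iω² = ½kMv², so KE_total = ½(1+k)Mv².
The rotational fraction is therefore k/(1+k) = (2/3)/1.667 ≈ 0.400.

fraction ≈ 0.400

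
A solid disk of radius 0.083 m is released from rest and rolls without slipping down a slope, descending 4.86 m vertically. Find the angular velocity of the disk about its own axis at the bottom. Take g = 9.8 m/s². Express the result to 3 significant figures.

ω ≈ 96.0 rad/s

For this body I = (1/2)MR², i.e. k = I/(MR²) = 0.5.
Pure rolling means v = ωR; then KE = ½Mv² + ½I(v/R)² = ½(1+k)Mv² = (3/4)Mv².
Energy conservation Mgh = ½(1+k)Mv² gives v = √(2gh/(1+k)) = √(2 × 9.8 × 4.86 / 1.5) = 7.969 m/s.
Then ω = v/R = 7.969 / 0.083 ≈ 96.0 rad/s.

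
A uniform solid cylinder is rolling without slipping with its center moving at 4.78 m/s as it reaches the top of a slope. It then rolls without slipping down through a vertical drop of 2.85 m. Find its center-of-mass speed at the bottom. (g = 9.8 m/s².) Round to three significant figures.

v ≈ 7.75 m/s

With I = (1/2)MR², the ratio k = I/(MR²) is 0.5.
Pure rolling means v = ωR; then KE = ½Mv² + ½I(v/R)² = ½(1+k)Mv² = (3/4)Mv².
Conserving energy between top and bottom: (3/4)Mv² = (3/4)Mv₀² + Mgh, hence v² = v₀² + 2gh/(1+k).
v = √(4.78² + 2×9.8×2.85/1.5) = √60.09 ≈ 7.75 m/s.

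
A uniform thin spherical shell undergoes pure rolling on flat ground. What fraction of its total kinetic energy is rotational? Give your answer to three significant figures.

fraction ≈ 0.400

With I = (2/3)MR², the ratio k = I/(MR²) is 2/3.
Since ω = v/R, the translational part is ½Mv² and the rotational part is ½I(v/R)² = ½kMv²; the total is ½(1+k)Mv².
The rotational fraction is therefore k/(1+k) = (2/3)/1.667 ≈ 0.400.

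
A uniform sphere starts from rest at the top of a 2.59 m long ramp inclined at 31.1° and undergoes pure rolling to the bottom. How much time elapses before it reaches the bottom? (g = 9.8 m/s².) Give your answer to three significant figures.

Here I = (2/5)MR², so the shape factor k = I/(MR²) = 0.4.
Along the incline Mg sinθ − f = Ma, and torque about the center fR = Iα = kMR²(a/R) gives f = kMa.
Hence a = g sinθ/(1+k) = 9.8×sin31.1°/1.4 = 3.616 m/s².
Starting from rest, L = ½at², so t = √(2L/a) = √(2×2.59/3.616) ≈ 1.20 s.

t ≈ 1.20 s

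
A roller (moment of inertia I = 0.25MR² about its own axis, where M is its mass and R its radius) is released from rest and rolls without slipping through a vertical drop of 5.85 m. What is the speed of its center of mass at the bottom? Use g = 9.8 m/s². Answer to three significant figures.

Here I = 0.25MR², so the shape factor k = I/(MR²) = 0.25.
Since it rolls without slipping, ω = v/R and KE = ½Mv² + ½Iω² = ½(1+k)Mv² = (5/8)Mv².
Setting Mgh = (5/8)Mv² gives v = √(2gh/(1+k)) = √(2·9.8·5.85/1.25) ≈ 9.58 m/s.

v ≈ 9.58 m/s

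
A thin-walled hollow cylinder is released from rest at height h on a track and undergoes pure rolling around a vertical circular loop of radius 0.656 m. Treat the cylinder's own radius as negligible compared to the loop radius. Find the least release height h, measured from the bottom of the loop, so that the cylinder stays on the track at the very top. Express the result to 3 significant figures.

h_min ≈ 1.97 m

With I = MR², the ratio k = I/(MR²) is 1.
At the top, contact is just lost when gravity alone supplies the centripetal force: Mg = Mv_top²/r, i.e. v_top² = gr.
With ω = v/R, the kinetic energy at speed v is ½(1+k)Mv² = Mv².
Energy conservation from release (height h) to the top (height 2r): Mgh = Mg(2r) + M·gr.
Thus h_min = 2r + (1+k)r/2 = r(2 + 2/2) = 0.656 × 3 ≈ 1.97 m.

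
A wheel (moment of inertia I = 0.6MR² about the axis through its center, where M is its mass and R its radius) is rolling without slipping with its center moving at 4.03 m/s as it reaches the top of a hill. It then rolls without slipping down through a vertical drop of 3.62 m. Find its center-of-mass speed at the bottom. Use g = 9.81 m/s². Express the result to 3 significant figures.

The moment of inertia is 0.6MR², giving k ≡ I/(MR²) = 0.6.
Rolling without slipping gives ω = v/R, so the total kinetic energy is ½Mv² + ½Iω² = ½(1+k)Mv² = (4/5)Mv².
Energy conservation: (4/5)Mv₀² + Mgh = (4/5)Mv², so v² = v₀² + 2gh/(1+k).
v = √(4.03² + 2×9.81×3.62/1.6) = √60.63 ≈ 7.79 m/s.

v ≈ 7.79 m/s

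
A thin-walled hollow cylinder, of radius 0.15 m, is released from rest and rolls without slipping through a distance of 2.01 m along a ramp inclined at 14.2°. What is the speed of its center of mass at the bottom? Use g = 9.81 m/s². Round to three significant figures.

The moment of inertia is MR², giving k ≡ I/(MR²) = 1.
Pure rolling means v = ωR; then KE = ½Mv² + ½I(v/R)² = ½(1+k)Mv² = Mv².
The vertical drop is h = L sinθ = 2.01 × sin14.2° = 0.4931 m.
Energy conservation: Mgh = Mv², so v = √(2gh/(1+k)) = √(2 × 9.81 × 0.4931 / 2) ≈ 2.20 m/s.

v ≈ 2.20 m/s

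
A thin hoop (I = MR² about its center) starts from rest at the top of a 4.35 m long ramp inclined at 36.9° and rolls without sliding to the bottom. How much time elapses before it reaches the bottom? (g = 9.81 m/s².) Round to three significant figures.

t ≈ 1.72 s

With I = MR², the ratio k = I/(MR²) is 1.
Translational: Mg sinθ − f = Ma. Rotational about the CM: fR = Iα = kMRa, so f = kMa.
Hence a = g sinθ/(1+k) = 9.81×sin36.9°/2 = 2.945 m/s².
Starting from rest, L = ½at², so t = √(2L/a) = √(2×4.35/2.945) ≈ 1.72 s.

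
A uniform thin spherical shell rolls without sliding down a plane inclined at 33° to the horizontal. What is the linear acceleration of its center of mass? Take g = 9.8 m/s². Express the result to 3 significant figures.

a ≈ 3.20 m/s²

With I = (2/3)MR², the ratio k = I/(MR²) is 2/3.
Newton's second law down the slope: Mg sinθ − f = Ma. The torque equation fR = Iα (with α = a/R) gives f = kMa.
Eliminating f: Mg sinθ = (1+k)Ma, so a = g sinθ/(1+k) = 9.8 × sin33° / 1.667 ≈ 3.20 m/s².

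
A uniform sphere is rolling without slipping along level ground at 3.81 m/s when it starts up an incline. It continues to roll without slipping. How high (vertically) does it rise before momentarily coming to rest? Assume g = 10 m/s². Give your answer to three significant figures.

h ≈ 1.02 m

With I = (2/5)MR², the ratio k = I/(MR²) is 0.4.
Since it rolls without slipping, ω = v/R and KE = ½Mv² + ½Iω² = ½(1+k)Mv² = (7/10)Mv².
All of this converts to potential energy at the highest point: (7/10)Mv₀² = Mgh.
Thus h = (1+k)v₀²/(2g) = 1.4 × 3.81² / (2 × 10) ≈ 1.02 m.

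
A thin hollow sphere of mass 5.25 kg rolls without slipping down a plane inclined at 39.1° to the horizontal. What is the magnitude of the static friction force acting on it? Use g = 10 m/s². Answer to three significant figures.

For this body I = (2/3)MR², i.e. k = I/(MR²) = 2/3.
Newton's second law down the slope: Mg sinθ − f = Ma. The torque equation fR = Iα (with α = a/R) gives f = kMa.
Combining, a = g sinθ/(1+k) and f = kMa = kMg sinθ/(1+k).
f = (2/3) × 5.25 × 10 × sin39.1° / 1.667 ≈ 13.2 N.

f ≈ 13.2 N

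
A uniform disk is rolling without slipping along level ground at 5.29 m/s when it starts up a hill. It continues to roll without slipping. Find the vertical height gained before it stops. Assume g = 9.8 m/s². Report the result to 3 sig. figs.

With I = (1/2)MR², the ratio k = I/(MR²) is 0.5.
Pure rolling means v = ωR; then KE = ½Mv² + ½I(v/R)² = ½(1+k)Mv² = (3/4)Mv².
All of this converts to potential energy at the highest point: (3/4)Mv₀² = Mgh.
Thus h = (1+k)v₀²/(2g) = 1.5 × 5.29² / (2 × 9.8) ≈ 2.14 m.

h ≈ 2.14 m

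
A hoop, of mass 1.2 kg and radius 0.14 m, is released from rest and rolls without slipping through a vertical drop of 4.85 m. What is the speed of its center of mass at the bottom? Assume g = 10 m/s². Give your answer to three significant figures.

The moment of inertia is MR², giving k ≡ I/(MR²) = 1.
The rolling condition ω = v/R makes the rotational term ½I(v/R)² = ½kMv², so KE_total = ½(1+k)Mv² = Mv².
Energy conservation: Mgh = Mv², so v = √(2gh/(1+k)) = √(2 × 10 × 4.85 / 2) ≈ 6.96 m/s.

v ≈ 6.96 m/s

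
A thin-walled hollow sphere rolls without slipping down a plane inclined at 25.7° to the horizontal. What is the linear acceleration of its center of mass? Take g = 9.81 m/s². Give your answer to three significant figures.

For this body I = (2/3)MR², i.e. k = I/(MR²) = 2/3.
Along the incline Mg sinθ − f = Ma, and torque about the center fR = Iα = kMR²(a/R) gives f = kMa.
Eliminating f: Mg sinθ = (1+k)Ma, so a = g sinθ/(1+k) = 9.81 × sin25.7° / 1.667 ≈ 2.55 m/s².

a ≈ 2.55 m/s²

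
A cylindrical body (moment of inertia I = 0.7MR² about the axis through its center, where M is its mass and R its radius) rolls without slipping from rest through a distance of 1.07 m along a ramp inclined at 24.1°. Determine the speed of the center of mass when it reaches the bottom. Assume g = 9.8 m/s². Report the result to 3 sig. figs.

Here I = 0.7MR², so the shape factor k = I/(MR²) = 0.7.
Since it rolls without slipping, ω = v/R and KE = ½Mv² + ½Iω² = ½(1+k)Mv² = (17/20)Mv².
The vertical drop is h = L sinθ = 1.07 × sin24.1° = 0.4369 m.
Energy conservation: Mgh = (17/20)Mv², so v = √(2gh/(1+k)) = √(2 × 9.8 × 0.4369 / 1.7) ≈ 2.24 m/s.

v ≈ 2.24 m/s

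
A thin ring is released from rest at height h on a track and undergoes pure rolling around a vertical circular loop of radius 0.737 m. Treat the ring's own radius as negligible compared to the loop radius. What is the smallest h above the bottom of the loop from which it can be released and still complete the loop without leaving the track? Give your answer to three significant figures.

For this body I = MR², i.e. k = I/(MR²) = 1.
At the top, contact is just lost when gravity alone supplies the centripetal force: Mg = Mv_top²/r, i.e. v_top² = gr.
With ω = v/R, the kinetic energy at speed v is ½(1+k)Mv² = Mv².
Energy conservation from release (height h) to the top (height 2r): Mgh = Mg(2r) + M·gr.
Thus h_min = 2r + (1+k)r/2 = r(2 + 2/2) = 0.737 × 3 ≈ 2.21 m.

h_min ≈ 2.21 m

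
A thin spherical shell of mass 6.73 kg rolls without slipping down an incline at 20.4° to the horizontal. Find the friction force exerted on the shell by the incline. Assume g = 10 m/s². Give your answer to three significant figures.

f ≈ 9.38 N

The moment of inertia is (2/3)MR², giving k ≡ I/(MR²) = 2/3.
Along the incline Mg sinθ − f = Ma, and torque about the center fR = Iα = kMR²(a/R) gives f = kMa.
Combining, a = g sinθ/(1+k) and f = kMa = kMg sinθ/(1+k).
f = (2/3) × 6.73 × 10 × sin20.4° / 1.667 ≈ 9.38 N.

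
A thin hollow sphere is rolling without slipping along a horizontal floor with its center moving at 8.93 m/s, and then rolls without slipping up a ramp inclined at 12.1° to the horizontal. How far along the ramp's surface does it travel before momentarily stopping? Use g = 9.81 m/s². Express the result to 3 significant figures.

With I = (2/3)MR², the ratio k = I/(MR²) is 2/3.
Pure rolling means v = ωR; then KE = ½Mv² + ½I(v/R)² = ½(1+k)Mv² = (5/6)Mv².
Setting this equal to Mgh gives the vertical rise h = (1+k)v₀²/(2g) = 1.667×8.93²/(2×9.81) = 6.774 m.
The distance along the slope is d = h/sinθ = 6.774/sin12.1° ≈ 32.3 m.

d ≈ 32.3 m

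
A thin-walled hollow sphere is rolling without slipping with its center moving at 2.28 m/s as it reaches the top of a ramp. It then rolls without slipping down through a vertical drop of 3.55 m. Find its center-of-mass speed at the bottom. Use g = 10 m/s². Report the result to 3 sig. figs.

v ≈ 6.91 m/s

The moment of inertia is (2/3)MR², giving k ≡ I/(MR²) = 2/3.
Since it rolls without slipping, ω = v/R and KE = ½Mv² + ½Iω² = ½(1+k)Mv² = (5/6)Mv².
Conserving energy between top and bottom: (5/6)Mv² = (5/6)Mv₀² + Mgh, hence v² = v₀² + 2gh/(1+k).
v = √(2.28² + 2×10×3.55/1.667) = √47.8 ≈ 6.91 m/s.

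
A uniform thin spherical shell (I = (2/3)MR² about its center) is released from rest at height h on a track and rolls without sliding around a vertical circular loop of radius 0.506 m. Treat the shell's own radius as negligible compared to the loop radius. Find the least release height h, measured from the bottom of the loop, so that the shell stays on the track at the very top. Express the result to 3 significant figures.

The moment of inertia is (2/3)MR², giving k ≡ I/(MR²) = 2/3.
At the top, contact is just lost when gravity alone supplies the centripetal force: Mg = Mv_top²/r, i.e. v_top² = gr.
With ω = v/R, the kinetic energy at speed v is ½(1+k)Mv² = (5/6)Mv².
Energy conservation from release (height h) to the top (height 2r): Mgh = Mg(2r) + (5/6)M·gr.
Thus h_min = 2r + (1+k)r/2 = r(2 + 1.667/2) = 0.506 × 2.833 ≈ 1.43 m.

h_min ≈ 1.43 m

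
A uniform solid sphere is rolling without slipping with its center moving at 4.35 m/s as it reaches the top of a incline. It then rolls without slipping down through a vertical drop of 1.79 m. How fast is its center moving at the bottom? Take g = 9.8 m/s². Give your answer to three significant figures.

v ≈ 6.63 m/s

With I = (2/5)MR², the ratio k = I/(MR²) is 0.4.
The rolling condition ω = v/R makes the rotational term ½I(v/R)² = ½kMv², so KE_total = ½(1+k)Mv² = (7/10)Mv².
Conserving energy between top and bottom: (7/10)Mv² = (7/10)Mv₀² + Mgh, hence v² = v₀² + 2gh/(1+k).
v = √(4.35² + 2×9.8×1.79/1.4) = √43.98 ≈ 6.63 m/s.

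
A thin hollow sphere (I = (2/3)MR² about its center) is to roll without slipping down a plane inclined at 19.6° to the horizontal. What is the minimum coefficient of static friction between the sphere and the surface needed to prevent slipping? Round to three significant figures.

Here I = (2/3)MR², so the shape factor k = I/(MR²) = 2/3.
Translational: Mg sinθ − f = Ma. Rotational about the CM: fR = Iα = kMRa, so f = kMa.
These give a = g sinθ/(1+k) and the required friction f = kMg sinθ/(1+k).
The normal force is N = Mg cosθ, so μ_min = f/N = k tanθ/(1+k).
μ_min = (2/3) × tan19.6° / 1.667 ≈ 0.142.

μ_min ≈ 0.142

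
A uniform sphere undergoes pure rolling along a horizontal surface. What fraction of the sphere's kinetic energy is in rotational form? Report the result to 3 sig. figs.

fraction ≈ 0.286

Here I = (2/5)MR², so the shape factor k = I/(MR²) = 0.4.
With ω = v/R, KE_trans = ½Mv² and KE_rot = ½Iω² = ½kMv², so KE_total = ½(1+k)Mv².
The rotational fraction is therefore k/(1+k) = 0.4/1.4 ≈ 0.286.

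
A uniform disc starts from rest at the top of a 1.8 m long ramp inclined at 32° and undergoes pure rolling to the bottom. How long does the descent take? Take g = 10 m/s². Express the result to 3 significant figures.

t ≈ 1.01 s

For this body I = (1/2)MR², i.e. k = I/(MR²) = 0.5.
Along the incline Mg sinθ − f = Ma, and torque about the center fR = Iα = kMR²(a/R) gives f = kMa.
Hence a = g sinθ/(1+k) = 10×sin32°/1.5 = 3.533 m/s².
With constant a from rest, t = √(2L/a) = √(2·1.8/3.533) ≈ 1.01 s.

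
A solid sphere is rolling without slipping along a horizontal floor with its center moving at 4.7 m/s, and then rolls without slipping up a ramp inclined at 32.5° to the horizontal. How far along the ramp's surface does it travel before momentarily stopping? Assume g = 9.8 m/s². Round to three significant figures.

d ≈ 2.94 m

With I = (2/5)MR², the ratio k = I/(MR²) is 0.4.
Pure rolling means v = ωR; then KE = ½Mv² + ½I(v/R)² = ½(1+k)Mv² = (7/10)Mv².
Setting this equal to Mgh gives the vertical rise h = (1+k)v₀²/(2g) = 1.4×4.7²/(2×9.8) = 1.578 m.
Along the incline, d = h/sinθ = 1.578/sin32.5° ≈ 2.94 m.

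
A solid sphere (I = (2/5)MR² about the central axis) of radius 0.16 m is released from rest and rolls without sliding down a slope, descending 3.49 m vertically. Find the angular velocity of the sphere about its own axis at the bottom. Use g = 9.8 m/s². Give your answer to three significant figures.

ω ≈ 43.7 rad/s

The moment of inertia is (2/5)MR², giving k ≡ I/(MR²) = 0.4.
Since it rolls without slipping, ω = v/R and KE = ½Mv² + ½Iω² = ½(1+k)Mv² = (7/10)Mv².
Energy conservation Mgh = ½(1+k)Mv² gives v = √(2gh/(1+k)) = √(2 × 9.8 × 3.49 / 1.4) = 6.99 m/s.
The angular speed follows from ω = v/R = 6.99/0.16 ≈ 43.7 rad/s.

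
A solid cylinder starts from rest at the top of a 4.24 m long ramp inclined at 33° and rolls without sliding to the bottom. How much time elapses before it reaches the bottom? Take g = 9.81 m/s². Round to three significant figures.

t ≈ 1.54 s

Here I = (1/2)MR², so the shape factor k = I/(MR²) = 0.5.
Newton's second law down the slope: Mg sinθ − f = Ma. The torque equation fR = Iα (with α = a/R) gives f = kMa.
Hence a = g sinθ/(1+k) = 9.81×sin33°/1.5 = 3.562 m/s².
With constant a from rest, t = √(2L/a) = √(2·4.24/3.562) ≈ 1.54 s.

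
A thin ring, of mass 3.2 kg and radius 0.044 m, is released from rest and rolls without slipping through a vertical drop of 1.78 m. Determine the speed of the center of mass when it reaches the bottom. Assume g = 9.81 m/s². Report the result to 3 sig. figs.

With I = MR², the ratio k = I/(MR²) is 1.
The rolling condition ω = v/R makes the rotational term ½I(v/R)² = ½kMv², so KE_total = ½(1+k)Mv² = Mv².
Energy conservation: Mgh = Mv², so v = √(2gh/(1+k)) = √(2 × 9.81 × 1.78 / 2) ≈ 4.18 m/s.

v ≈ 4.18 m/s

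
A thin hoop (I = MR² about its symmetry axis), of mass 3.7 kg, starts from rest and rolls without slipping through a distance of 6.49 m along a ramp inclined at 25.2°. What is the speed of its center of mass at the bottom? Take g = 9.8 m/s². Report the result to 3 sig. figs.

Here I = MR², so the shape factor k = I/(MR²) = 1.
Since it rolls without slipping, ω = v/R and KE = ½Mv² + ½Iω² = ½(1+k)Mv² = Mv².
The vertical drop is h = L sinθ = 6.49 × sin25.2° = 2.763 m.
Energy conservation: Mgh = Mv², so v = √(2gh/(1+k)) = √(2 × 9.8 × 2.763 / 2) ≈ 5.20 m/s.

v ≈ 5.20 m/s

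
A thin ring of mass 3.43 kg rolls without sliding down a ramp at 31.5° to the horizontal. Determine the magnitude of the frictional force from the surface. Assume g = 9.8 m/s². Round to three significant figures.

f ≈ 8.78 N

The moment of inertia is MR², giving k ≡ I/(MR²) = 1.
Newton's second law down the slope: Mg sinθ − f = Ma. The torque equation fR = Iα (with α = a/R) gives f = kMa.
Combining, a = g sinθ/(1+k) and f = kMa = kMg sinθ/(1+k).
f = 1 × 3.43 × 9.8 × sin31.5° / 2 ≈ 8.78 N.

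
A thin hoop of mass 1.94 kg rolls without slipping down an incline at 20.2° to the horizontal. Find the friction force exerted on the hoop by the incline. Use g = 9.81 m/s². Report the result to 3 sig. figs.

f ≈ 3.29 N

For this body I = MR², i.e. k = I/(MR²) = 1.
Newton's second law down the slope: Mg sinθ − f = Ma. The torque equation fR = Iα (with α = a/R) gives f = kMa.
Combining, a = g sinθ/(1+k) and f = kMa = kMg sinθ/(1+k).
f = 1 × 1.94 × 9.81 × sin20.2° / 2 ≈ 3.29 N.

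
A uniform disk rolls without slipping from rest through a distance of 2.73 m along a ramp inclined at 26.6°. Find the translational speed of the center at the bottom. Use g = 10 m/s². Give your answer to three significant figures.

With I = (1/2)MR², the ratio k = I/(MR²) is 0.5.
The rolling condition ω = v/R makes the rotational term ½I(v/R)² = ½kMv², so KE_total = ½(1+k)Mv² = (3/4)Mv².
The vertical drop is h = L sinθ = 2.73 × sin26.6° = 1.222 m.
Energy conservation: Mgh = (3/4)Mv², so v = √(2gh/(1+k)) = √(2 × 10 × 1.222 / 1.5) ≈ 4.04 m/s.

v ≈ 4.04 m/s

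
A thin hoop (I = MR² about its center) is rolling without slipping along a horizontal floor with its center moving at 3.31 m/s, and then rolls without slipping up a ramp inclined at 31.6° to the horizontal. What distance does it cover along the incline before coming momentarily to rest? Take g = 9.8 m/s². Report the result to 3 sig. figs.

With I = MR², the ratio k = I/(MR²) is 1.
Rolling without slipping gives ω = v/R, so the total kinetic energy is ½Mv² + ½Iω² = ½(1+k)Mv² = Mv².
Setting this equal to Mgh gives the vertical rise h = (1+k)v₀²/(2g) = 2×3.31²/(2×9.8) = 1.118 m.
Along the incline, d = h/sinθ = 1.118/sin31.6° ≈ 2.13 m.

d ≈ 2.13 m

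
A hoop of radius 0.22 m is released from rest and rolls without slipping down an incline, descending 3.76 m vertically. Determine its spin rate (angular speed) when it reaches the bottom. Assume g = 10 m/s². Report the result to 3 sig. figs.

ω ≈ 27.9 rad/s

With I = MR², the ratio k = I/(MR²) is 1.
Rolling without slipping gives ω = v/R, so the total kinetic energy is ½Mv² + ½Iω² = ½(1+k)Mv² = Mv².
Energy conservation Mgh = ½(1+k)Mv² gives v = √(2gh/(1+k)) = √(2 × 10 × 3.76 / 2) = 6.132 m/s.
The angular speed follows from ω = v/R = 6.132/0.22 ≈ 27.9 rad/s.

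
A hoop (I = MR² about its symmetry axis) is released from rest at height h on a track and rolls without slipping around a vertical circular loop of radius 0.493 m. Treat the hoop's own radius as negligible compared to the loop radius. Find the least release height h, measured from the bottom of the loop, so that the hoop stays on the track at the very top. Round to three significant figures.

For this body I = MR², i.e. k = I/(MR²) = 1.
At the top of the loop, the minimum-contact condition is Mg = Mv_top²/r, so v_top² = gr.
With ω = v/R, the kinetic energy at speed v is ½(1+k)Mv² = Mv².
Energy conservation from release (height h) to the top (height 2r): Mgh = Mg(2r) + M·gr.
Thus h_min = 2r + (1+k)r/2 = r(2 + 2/2) = 0.493 × 3 ≈ 1.48 m.

h_min ≈ 1.48 m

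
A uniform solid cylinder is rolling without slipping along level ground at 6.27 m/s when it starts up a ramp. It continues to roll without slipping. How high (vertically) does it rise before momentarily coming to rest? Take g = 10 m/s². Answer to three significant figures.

h ≈ 2.95 m

With I = (1/2)MR², the ratio k = I/(MR²) is 0.5.
The rolling condition ω = v/R makes the rotational term ½I(v/R)² = ½kMv², so KE_total = ½(1+k)Mv² = (3/4)Mv².
At the top the kinetic energy is zero, so (3/4)Mv₀² = Mgh.
Thus h = (1+k)v₀²/(2g) = 1.5 × 6.27² / (2 × 10) ≈ 2.95 m.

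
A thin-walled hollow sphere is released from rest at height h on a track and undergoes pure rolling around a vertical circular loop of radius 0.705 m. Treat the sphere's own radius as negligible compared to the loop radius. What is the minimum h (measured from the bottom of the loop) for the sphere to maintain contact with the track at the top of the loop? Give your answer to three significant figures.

Here I = (2/3)MR², so the shape factor k = I/(MR²) = 2/3.
At the top, contact is just lost when gravity alone supplies the centripetal force: Mg = Mv_top²/r, i.e. v_top² = gr.
With ω = v/R, the kinetic energy at speed v is ½(1+k)Mv² = (5/6)Mv².
Energy conservation from release (height h) to the top (height 2r): Mgh = Mg(2r) + (5/6)M·gr.
Thus h_min = 2r + (1+k)r/2 = r(2 + 1.667/2) = 0.705 × 2.833 ≈ 2.00 m.

h_min ≈ 2.00 m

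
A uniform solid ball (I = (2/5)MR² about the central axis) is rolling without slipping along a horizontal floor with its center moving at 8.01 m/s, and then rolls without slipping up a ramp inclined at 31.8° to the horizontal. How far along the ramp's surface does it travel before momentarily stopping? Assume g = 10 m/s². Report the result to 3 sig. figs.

d ≈ 8.52 m

The moment of inertia is (2/5)MR², giving k ≡ I/(MR²) = 0.4.
Pure rolling means v = ωR; then KE = ½Mv² + ½I(v/R)² = ½(1+k)Mv² = (7/10)Mv².
Setting this equal to Mgh gives the vertical rise h = (1+k)v₀²/(2g) = 1.4×8.01²/(2×10) = 4.491 m.
Along the incline, d = h/sinθ = 4.491/sin31.8° ≈ 8.52 m.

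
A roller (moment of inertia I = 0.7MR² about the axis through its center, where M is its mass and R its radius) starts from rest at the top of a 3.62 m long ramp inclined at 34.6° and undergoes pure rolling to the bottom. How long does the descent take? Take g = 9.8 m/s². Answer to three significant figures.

t ≈ 1.49 s

Here I = 0.7MR², so the shape factor k = I/(MR²) = 0.7.
Newton's second law down the slope: Mg sinθ − f = Ma. The torque equation fR = Iα (with α = a/R) gives f = kMa.
Hence a = g sinθ/(1+k) = 9.8×sin34.6°/1.7 = 3.273 m/s².
Starting from rest, L = ½at², so t = √(2L/a) = √(2×3.62/3.273) ≈ 1.49 s.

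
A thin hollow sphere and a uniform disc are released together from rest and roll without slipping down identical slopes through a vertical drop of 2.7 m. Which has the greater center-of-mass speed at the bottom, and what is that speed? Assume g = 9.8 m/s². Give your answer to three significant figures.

For rolling without slipping, Mgh = ½(1+k)Mv² where k = I/(MR²), so v = √(2gh/(1+k)).
Thin hollow sphere: k = 2/3, giving v = √(2×9.8×2.7/1.667) = 5.635 m/s.
Uniform disc: k = 0.5, giving v = √(2×9.8×2.7/1.5) = 5.94 m/s.
The smaller k wins: the uniform disc, at ≈ 5.94 m/s.

the uniform disc, at v ≈ 5.94 m/s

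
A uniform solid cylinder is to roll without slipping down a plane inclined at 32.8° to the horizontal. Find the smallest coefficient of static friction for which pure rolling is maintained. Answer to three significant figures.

μ_min ≈ 0.215

For this body I = (1/2)MR², i.e. k = I/(MR²) = 0.5.
Translational: Mg sinθ − f = Ma. Rotational about the CM: fR = Iα = kMRa, so f = kMa.
These give a = g sinθ/(1+k) and the required friction f = kMg sinθ/(1+k).
With N = Mg cosθ, the no-slip condition f ≤ μN gives μ_min = f/N = k tanθ/(1+k).
μ_min = 0.5 × tan32.8° / 1.5 ≈ 0.215.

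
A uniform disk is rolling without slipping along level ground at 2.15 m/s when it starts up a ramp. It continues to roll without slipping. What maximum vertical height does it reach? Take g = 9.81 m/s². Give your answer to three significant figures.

For this body I = (1/2)MR², i.e. k = I/(MR²) = 0.5.
Pure rolling means v = ωR; then KE = ½Mv² + ½I(v/R)² = ½(1+k)Mv² = (3/4)Mv².
At the top the kinetic energy is zero, so (3/4)Mv₀² = Mgh.
Thus h = (1+k)v₀²/(2g) = 1.5 × 2.15² / (2 × 9.81) ≈ 0.353 m.

h ≈ 0.353 m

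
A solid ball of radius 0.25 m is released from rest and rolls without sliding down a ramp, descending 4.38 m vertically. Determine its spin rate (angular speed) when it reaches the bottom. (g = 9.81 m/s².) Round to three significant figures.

ω ≈ 31.3 rad/s

The moment of inertia is (2/5)MR², giving k ≡ I/(MR²) = 0.4.
The rolling condition ω = v/R makes the rotational term ½I(v/R)² = ½kMv², so KE_total = ½(1+k)Mv² = (7/10)Mv².
Energy conservation Mgh = ½(1+k)Mv² gives v = √(2gh/(1+k)) = √(2 × 9.81 × 4.38 / 1.4) = 7.835 m/s.
The angular speed follows from ω = v/R = 7.835/0.25 ≈ 31.3 rad/s.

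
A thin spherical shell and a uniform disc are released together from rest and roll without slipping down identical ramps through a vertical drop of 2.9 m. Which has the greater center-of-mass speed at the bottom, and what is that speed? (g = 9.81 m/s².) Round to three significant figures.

the uniform disc, at v ≈ 6.16 m/s

For rolling without slipping, Mgh = ½(1+k)Mv² where k = I/(MR²), so v = √(2gh/(1+k)).
Thin spherical shell: k = 2/3, giving v = √(2×9.81×2.9/1.667) = 5.843 m/s.
Uniform disc: k = 0.5, giving v = √(2×9.81×2.9/1.5) = 6.159 m/s.
The smaller k wins: the uniform disc, at ≈ 6.16 m/s.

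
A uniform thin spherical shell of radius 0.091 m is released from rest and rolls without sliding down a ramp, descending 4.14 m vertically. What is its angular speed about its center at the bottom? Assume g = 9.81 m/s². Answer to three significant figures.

Here I = (2/3)MR², so the shape factor k = I/(MR²) = 2/3.
Since it rolls without slipping, ω = v/R and KE = ½Mv² + ½Iω² = ½(1+k)Mv² = (5/6)Mv².
Energy conservation Mgh = ½(1+k)Mv² gives v = √(2gh/(1+k)) = √(2 × 9.81 × 4.14 / 1.667) = 6.981 m/s.
Then ω = v/R = 6.981 / 0.091 ≈ 76.7 rad/s.

ω ≈ 76.7 rad/s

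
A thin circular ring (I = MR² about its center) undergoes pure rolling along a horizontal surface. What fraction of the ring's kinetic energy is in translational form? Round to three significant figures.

fraction ≈ 0.500

With I = MR², the ratio k = I/(MR²) is 1.
Since ω = v/R, the translational part is ½Mv² and the rotational part is ½I(v/R)² = ½kMv²; the total is ½(1+k)Mv².
The translational fraction is therefore 1/(1+k) = 1/2 ≈ 0.500.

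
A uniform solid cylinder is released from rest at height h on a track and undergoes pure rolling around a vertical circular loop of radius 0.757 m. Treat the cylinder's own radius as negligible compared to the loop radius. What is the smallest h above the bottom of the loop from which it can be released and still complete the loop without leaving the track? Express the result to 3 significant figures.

h_min ≈ 2.08 m

With I = (1/2)MR², the ratio k = I/(MR²) is 0.5.
At the top, contact is just lost when gravity alone supplies the centripetal force: Mg = Mv_top²/r, i.e. v_top² = gr.
With ω = v/R, the kinetic energy at speed v is ½(1+k)Mv² = (3/4)Mv².
Energy conservation from release (height h) to the top (height 2r): Mgh = Mg(2r) + (3/4)M·gr.
Thus h_min = 2r + (1+k)r/2 = r(2 + 1.5/2) = 0.757 × 2.75 ≈ 2.08 m.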